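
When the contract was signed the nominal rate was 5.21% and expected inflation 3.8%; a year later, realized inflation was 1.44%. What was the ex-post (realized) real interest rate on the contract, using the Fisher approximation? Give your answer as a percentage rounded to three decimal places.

3.770%

Ex-post: 5.21% − 1.44% = 3.770%
So the realized real rate is 3.770%.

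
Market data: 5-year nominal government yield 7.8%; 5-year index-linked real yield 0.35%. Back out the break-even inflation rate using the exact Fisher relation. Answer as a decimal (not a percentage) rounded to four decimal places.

0.0742

(1 + π) = (1 + i)/(1 + r) = 1.07800 / 1.00350 = 1.074240
Break-even inflation = 1.074240 − 1 → 0.0742.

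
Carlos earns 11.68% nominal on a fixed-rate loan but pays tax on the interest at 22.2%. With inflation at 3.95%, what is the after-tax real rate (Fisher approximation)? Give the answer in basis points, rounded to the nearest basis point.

514 basis points

After-tax nominal return = 11.68% × (1 − 0.222) = 9.08704%.
r ≈ 9.08704% − 3.95% → 514 basis points.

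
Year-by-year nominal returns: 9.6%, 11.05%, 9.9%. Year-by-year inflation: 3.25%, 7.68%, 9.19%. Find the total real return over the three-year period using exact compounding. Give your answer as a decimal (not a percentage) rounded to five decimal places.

0.10184

Nominal growth factor = 1.0960 × 1.1105 × 1.0990 = 1.337602
Price-level growth factor = 1.0325 × 1.0768 × 1.0919 = 1.213970
Real growth factor = 1.337602 / 1.213970 = 1.101841
Total real return = 1.101841 − 1 → 0.10184.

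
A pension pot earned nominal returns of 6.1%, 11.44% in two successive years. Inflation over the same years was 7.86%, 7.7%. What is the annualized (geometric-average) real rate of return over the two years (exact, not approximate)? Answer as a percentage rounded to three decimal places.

0.888%

Compound the nominal returns: 1.0610 × 1.1144 = 1.18237840.
Compound inflation: 1.0786 × 1.0770 = 1.16165220.
Deflate: 1.18237840 / 1.16165220 = 1.01784200.
Annualized real rate = 1.01784200^(1/2) − 1 = 0.8882% → 0.888%.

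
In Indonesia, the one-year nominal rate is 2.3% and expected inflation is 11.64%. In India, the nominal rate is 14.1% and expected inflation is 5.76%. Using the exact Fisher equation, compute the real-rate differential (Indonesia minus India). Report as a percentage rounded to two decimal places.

Indonesia: (1 + 0.0230)/(1 + 0.1164) − 1 = -8.3662%
India: (1 + 0.1410)/(1 + 0.0576) − 1 = 7.8858%
Differential = -8.3662% − 7.8858% = -16.2520% → -16.25%.

-16.25%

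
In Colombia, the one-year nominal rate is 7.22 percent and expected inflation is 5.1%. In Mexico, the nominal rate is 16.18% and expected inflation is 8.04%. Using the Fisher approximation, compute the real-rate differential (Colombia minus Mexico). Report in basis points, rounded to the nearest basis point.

Colombia: 7.22% − 5.1% = 2.120%
Mexico: 16.18% − 8.04% = 8.140%
Differential = -6.020% → -602 basis points.

-602 basis points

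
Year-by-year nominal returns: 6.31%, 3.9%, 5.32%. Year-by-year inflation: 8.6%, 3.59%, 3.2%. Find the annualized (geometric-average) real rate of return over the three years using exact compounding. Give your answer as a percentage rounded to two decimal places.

Compound the nominal returns: 1.0631 × 1.0390 × 1.0532 = 1.16332354.
Compound inflation: 1.0860 × 1.0359 × 1.0320 = 1.16098700.
Deflate: 1.16332354 / 1.16098700 = 1.00201255.
Annualized real rate = 1.00201255^(1/3) − 1 = 0.0670% → 0.07%.

0.07%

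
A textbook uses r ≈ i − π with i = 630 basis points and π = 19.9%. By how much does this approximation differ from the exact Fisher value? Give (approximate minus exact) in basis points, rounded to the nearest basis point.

Approximate: r ≈ 6.300% − 19.900% = -13.6000%
Exact: (1 + 0.0630)/(1 + 0.1990) − 1 = -11.3428%
Error = -13.6000% − (-11.3428%) = -2.2572% → -226 basis points.

-226 basis points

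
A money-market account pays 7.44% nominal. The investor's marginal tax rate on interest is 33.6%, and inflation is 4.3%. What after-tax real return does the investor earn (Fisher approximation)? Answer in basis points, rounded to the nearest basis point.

After-tax nominal return = 7.44% × (1 − 0.336) = 4.94016%.
r ≈ 4.94016% − 4.3% → 64 basis points.

64 basis points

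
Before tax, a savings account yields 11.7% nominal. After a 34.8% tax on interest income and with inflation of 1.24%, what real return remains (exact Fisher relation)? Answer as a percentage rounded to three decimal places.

After-tax nominal return = 11.7% × (1 − 0.348) = 7.6284%.
1 + r = 1.076284 / 1.01240 = 1.063102
After-tax real rate = 1.063102 − 1 → 6.310%.

6.310%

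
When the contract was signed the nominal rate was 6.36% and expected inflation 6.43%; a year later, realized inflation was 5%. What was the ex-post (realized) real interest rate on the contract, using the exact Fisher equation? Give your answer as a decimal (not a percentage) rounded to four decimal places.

Ex-post: (1 + 0.0636)/(1 + 0.0500) − 1 = 1.2952%
So the realized real rate is 0.0130.

0.0130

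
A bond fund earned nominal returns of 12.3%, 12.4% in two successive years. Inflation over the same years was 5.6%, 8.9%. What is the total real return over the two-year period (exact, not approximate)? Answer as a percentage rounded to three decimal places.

Compound the nominal returns: 1.1230 × 1.1240 = 1.262252.
Compound inflation: 1.0560 × 1.0890 = 1.149984.
Deflate: 1.262252 / 1.149984 = 1.097626.
Total real return = 1.097626 − 1 → 9.763%.

9.763%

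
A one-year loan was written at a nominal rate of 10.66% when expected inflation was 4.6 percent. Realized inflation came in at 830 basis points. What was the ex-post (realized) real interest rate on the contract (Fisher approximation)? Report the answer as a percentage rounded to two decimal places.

Ex-post: 10.66% − 8.3% = 2.360%
So the realized real rate is 2.36%.

2.36%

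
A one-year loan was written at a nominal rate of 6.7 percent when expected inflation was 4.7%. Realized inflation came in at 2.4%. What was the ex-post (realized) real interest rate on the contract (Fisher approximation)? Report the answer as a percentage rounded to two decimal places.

4.30%

Ex-post: 6.7% − 2.4% = 4.300%
So the realized real rate is 4.30%.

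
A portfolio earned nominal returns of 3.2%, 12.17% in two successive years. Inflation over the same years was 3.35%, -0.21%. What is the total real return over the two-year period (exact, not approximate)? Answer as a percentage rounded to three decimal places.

12.243%

Nominal growth factor = 1.0320 × 1.1217 = 1.157594
Price-level growth factor = 1.0335 × 0.9979 = 1.031330
Real growth factor = 1.157594 / 1.031330 = 1.122429
Total real return = 1.122429 − 1 → 12.243%.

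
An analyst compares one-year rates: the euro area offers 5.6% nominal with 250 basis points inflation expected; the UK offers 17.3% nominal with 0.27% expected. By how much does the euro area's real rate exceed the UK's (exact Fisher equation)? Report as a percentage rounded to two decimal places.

The euro area: (1 + 0.0560)/(1 + 0.0250) − 1 = 3.0244%
The UK: (1 + 0.1730)/(1 + 0.0027) − 1 = 16.9841%
Differential = 3.0244% − 16.9841% = -13.9598% → -13.96%.

-13.96%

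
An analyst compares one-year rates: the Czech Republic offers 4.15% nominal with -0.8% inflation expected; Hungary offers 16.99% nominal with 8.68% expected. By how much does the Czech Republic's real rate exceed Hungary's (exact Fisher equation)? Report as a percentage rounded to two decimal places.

-2.66%

The Czech Republic: (1 + 0.0415)/(1 − 0.0080) − 1 = 4.9899%
Hungary: (1 + 0.1699)/(1 + 0.0868) − 1 = 7.6463%
Differential = 4.9899% − 7.6463% = -2.6564% → -2.66%.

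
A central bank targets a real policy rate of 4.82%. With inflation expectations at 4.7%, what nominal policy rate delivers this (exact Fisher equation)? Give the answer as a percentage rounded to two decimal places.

9.75%

(1 + i) = (1 + r)(1 + π) = 1.04820 × 1.04700 = 1.0974654
i = 1.0974654 − 1, so the required nominal rate is 9.75%.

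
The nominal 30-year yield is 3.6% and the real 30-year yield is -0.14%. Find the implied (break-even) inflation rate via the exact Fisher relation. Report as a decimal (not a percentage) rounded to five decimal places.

(1 + π) = (1 + i)/(1 + r) = 1.03600 / 0.99860 = 1.037452
Break-even inflation = 1.037452 − 1 → 0.03745.

0.03745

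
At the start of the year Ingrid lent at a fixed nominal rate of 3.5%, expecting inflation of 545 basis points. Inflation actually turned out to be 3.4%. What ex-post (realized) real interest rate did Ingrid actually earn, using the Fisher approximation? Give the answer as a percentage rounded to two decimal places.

Ex-post: 3.5% − 3.4% = 0.100%
So the realized real rate is 0.10%.

0.10%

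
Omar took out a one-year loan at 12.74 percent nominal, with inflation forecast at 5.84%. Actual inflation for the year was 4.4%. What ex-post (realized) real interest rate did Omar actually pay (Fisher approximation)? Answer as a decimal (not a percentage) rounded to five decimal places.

0.08340

Ex-post: 12.74% − 4.4% = 8.340%
So the realized real rate is 0.08340.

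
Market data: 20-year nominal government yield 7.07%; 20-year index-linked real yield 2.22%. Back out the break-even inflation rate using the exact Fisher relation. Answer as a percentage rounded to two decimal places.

(1 + π) = (1 + i)/(1 + r) = 1.07070 / 1.02220 = 1.047447
Break-even inflation = 1.047447 − 1 → 4.74%.

4.74%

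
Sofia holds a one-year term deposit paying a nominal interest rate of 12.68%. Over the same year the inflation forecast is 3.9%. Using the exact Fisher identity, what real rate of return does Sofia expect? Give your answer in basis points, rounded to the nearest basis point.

By the Fisher identity, 1 + r = (1 + i)/(1 + π).
1 + r = 1.12680 / 1.03900 = 1.084504
r = 1.084504 − 1 = 8.4504%, i.e. 845 basis points.

845 basis points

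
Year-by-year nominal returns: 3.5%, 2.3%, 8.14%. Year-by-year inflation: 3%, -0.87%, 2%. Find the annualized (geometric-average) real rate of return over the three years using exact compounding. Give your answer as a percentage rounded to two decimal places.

3.21%

Compound the nominal returns: 1.0350 × 1.0230 × 1.0814 = 1.14499173.
Compound inflation: 1.0300 × 0.9913 × 1.0200 = 1.04145978.
Deflate: 1.14499173 / 1.04145978 = 1.09941041.
Annualized real rate = 1.09941041^(1/3) − 1 = 3.2096% → 3.21%.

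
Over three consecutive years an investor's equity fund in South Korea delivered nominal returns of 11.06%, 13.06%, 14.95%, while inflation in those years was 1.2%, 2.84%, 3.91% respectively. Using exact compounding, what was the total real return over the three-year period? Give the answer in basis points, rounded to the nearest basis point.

Nominal growth factor = 1.1106 × 1.1306 × 1.1495 = 1.443363
Price-level growth factor = 1.0120 × 1.0284 × 1.0391 = 1.081434
Real growth factor = 1.443363 / 1.081434 = 1.334676
Total real return = 1.334676 − 1 → 3347 basis points.

3347 basis points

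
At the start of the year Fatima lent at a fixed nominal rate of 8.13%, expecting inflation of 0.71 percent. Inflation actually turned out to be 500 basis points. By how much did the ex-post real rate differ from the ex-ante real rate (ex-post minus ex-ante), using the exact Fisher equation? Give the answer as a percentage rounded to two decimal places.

-4.39%

Ex-ante: (1 + 0.0813)/(1 + 0.0071) − 1 = 7.3677%
Ex-post: (1 + 0.0813)/(1 + 0.0500) − 1 = 2.9810%
Difference (ex-post − ex-ante) = -4.3867% → -4.39%.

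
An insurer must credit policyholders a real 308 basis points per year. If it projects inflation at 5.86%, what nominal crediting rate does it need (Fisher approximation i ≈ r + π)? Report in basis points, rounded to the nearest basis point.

i ≈ r + π = 3.08% + 5.86% = 894 basis points.

894 basis points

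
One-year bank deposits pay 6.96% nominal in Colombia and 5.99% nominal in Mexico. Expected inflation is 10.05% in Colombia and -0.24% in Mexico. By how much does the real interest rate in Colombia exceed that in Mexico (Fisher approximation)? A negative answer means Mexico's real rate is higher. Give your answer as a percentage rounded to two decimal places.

Colombia: 6.96% − 10.05% = -3.090%
Mexico: 5.99% − (-0.24%) = 6.230%
Differential = -9.320% → -9.32%.

-9.32%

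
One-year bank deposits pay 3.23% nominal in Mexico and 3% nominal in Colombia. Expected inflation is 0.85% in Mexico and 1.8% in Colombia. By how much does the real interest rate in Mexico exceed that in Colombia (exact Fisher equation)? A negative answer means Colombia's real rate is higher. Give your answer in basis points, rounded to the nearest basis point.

Mexico: (1 + 0.0323)/(1 + 0.0085) − 1 = 2.3599%
Colombia: (1 + 0.0300)/(1 + 0.0180) − 1 = 1.1788%
Differential = 2.3599% − 1.1788% = 1.1812% → 118 basis points.

118 basis points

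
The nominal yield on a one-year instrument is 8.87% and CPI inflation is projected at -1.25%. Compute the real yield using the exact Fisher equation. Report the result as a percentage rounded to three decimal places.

10.248%

1 + r = 1.08870 / 0.98750 = 1.102481
r = 1.102481 − 1 = 10.2481%, i.e. 10.248%.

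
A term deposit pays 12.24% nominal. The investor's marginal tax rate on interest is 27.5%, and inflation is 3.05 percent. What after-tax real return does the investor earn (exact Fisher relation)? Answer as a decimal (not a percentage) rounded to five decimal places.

0.05652

After-tax nominal return = 12.24% × (1 − 0.275) = 8.8740%.
1 + r = 1.08874 / 1.03050 = 1.056516
After-tax real rate = 1.056516 − 1 → 0.05652.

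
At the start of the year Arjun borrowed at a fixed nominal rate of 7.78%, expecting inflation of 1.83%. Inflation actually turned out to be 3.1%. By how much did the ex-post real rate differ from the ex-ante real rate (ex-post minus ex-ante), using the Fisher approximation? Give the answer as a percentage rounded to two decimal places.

Ex-ante: 7.78% − 1.83% = 5.950%
Ex-post: 7.78% − 3.1% = 4.680%
Difference (ex-post − ex-ante) = -1.2700% → -1.27%.

-1.27%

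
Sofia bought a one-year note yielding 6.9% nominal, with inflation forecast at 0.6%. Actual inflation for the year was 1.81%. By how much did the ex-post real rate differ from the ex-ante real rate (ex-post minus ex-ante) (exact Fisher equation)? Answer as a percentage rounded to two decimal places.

Ex-ante: (1 + 0.0690)/(1 + 0.0060) − 1 = 6.2624%
Ex-post: (1 + 0.0690)/(1 + 0.0181) − 1 = 4.9995%
Difference (ex-post − ex-ante) = -1.2629% → -1.26%.

-1.26%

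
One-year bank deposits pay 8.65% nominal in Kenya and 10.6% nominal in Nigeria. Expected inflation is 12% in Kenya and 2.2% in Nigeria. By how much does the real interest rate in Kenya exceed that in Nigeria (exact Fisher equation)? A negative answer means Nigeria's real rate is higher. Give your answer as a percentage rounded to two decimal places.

Kenya: (1 + 0.0865)/(1 + 0.1200) − 1 = -2.9911%
Nigeria: (1 + 0.1060)/(1 + 0.0220) − 1 = 8.2192%
Differential = -2.9911% − 8.2192% = -11.2102% → -11.21%.

-11.21%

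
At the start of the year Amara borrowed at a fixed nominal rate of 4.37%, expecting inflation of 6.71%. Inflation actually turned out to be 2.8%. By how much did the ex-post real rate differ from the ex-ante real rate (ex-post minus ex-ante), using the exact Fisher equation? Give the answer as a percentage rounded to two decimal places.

Ex-ante: (1 + 0.0437)/(1 + 0.0671) − 1 = -2.1929%
Ex-post: (1 + 0.0437)/(1 + 0.0280) − 1 = 1.5272%
Difference (ex-post − ex-ante) = 3.7201% → 3.72%.

3.72%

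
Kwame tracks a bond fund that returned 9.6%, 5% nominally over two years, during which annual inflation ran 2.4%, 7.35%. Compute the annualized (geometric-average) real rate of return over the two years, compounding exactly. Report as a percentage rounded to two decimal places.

Compound the nominal returns: 1.0960 × 1.0500 = 1.15080000.
Compound inflation: 1.0240 × 1.0735 = 1.09926400.
Deflate: 1.15080000 / 1.09926400 = 1.04688228.
Annualized real rate = 1.04688228^(1/2) − 1 = 2.3173% → 2.32%.

2.32%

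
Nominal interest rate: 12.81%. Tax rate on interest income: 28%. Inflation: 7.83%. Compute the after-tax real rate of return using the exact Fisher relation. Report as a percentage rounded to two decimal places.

After-tax nominal return = 12.81% × (1 − 0.28) = 9.2232%.
1 + r = 1.092232 / 1.07830 = 1.012920
After-tax real rate = 1.012920 − 1 → 1.29%.

1.29%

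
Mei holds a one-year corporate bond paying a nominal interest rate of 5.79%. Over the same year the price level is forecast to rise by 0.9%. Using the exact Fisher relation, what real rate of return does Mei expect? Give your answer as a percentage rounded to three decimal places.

1 + r = 1.05790 / 1.00900 = 1.048464
r = 1.048464 − 1 = 4.8464%, i.e. 4.846%.

4.846%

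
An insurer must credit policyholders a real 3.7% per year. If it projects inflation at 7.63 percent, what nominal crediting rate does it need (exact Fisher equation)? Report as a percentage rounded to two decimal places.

11.61%

(1 + i) = (1 + r)(1 + π) = 1.03700 × 1.07630 = 1.1161231
i = 1.1161231 − 1, so the required nominal rate is 11.61%.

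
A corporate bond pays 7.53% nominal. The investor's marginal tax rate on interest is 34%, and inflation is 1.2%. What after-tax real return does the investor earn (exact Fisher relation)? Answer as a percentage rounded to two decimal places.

After-tax nominal return = 7.53% × (1 − 0.34) = 4.9698%.
1 + r = 1.049698 / 1.01200 = 1.037251
After-tax real rate = 1.037251 − 1 → 3.73%.

3.73%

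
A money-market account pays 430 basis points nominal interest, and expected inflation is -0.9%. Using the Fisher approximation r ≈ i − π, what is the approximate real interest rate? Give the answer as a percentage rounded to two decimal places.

5.20%

r ≈ i − π = 4.3% − (-0.9%) = 5.20%.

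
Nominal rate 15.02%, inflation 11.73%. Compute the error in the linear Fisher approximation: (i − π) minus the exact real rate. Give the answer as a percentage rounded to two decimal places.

Approximate: r ≈ 15.020% − 11.730% = 3.2900%
Exact: (1 + 0.1502)/(1 + 0.1173) − 1 = 2.9446%
Error = 3.2900% − 2.9446% = 0.3454% → 0.35%.

0.35%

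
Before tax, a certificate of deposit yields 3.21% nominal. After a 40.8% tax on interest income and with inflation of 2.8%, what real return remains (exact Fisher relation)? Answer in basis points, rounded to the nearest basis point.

After-tax nominal return = 3.21% × (1 − 0.408) = 1.90032%.
1 + r = 1.0190032 / 1.02800 = 0.991248
After-tax real rate = 0.991248 − 1 → -88 basis points.

-88 basis points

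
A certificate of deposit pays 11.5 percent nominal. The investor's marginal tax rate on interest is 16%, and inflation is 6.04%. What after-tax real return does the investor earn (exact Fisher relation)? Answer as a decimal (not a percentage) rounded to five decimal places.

After-tax nominal return = 11.5% × (1 − 0.16) = 9.6600%.
1 + r = 1.09660 / 1.06040 = 1.034138
After-tax real rate = 1.034138 − 1 → 0.03414.

0.03414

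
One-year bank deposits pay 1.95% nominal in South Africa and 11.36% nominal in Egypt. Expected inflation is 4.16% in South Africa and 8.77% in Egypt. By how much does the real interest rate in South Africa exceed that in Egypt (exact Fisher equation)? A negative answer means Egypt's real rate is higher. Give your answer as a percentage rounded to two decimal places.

South Africa: (1 + 0.0195)/(1 + 0.0416) − 1 = -2.1217%
Egypt: (1 + 0.1136)/(1 + 0.0877) − 1 = 2.3812%
Differential = -2.1217% − 2.3812% = -4.5029% → -4.50%.

-4.50%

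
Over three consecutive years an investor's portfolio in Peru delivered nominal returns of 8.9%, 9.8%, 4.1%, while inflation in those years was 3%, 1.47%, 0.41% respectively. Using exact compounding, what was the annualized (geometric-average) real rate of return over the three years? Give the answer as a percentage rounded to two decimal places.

Nominal growth factor = 1.0890 × 1.0980 × 1.0410 = 1.24474660
Price-level growth factor = 1.0300 × 1.0147 × 1.0041 = 1.04942608
Real growth factor = 1.24474660 / 1.04942608 = 1.18612128
Annualized real rate = 1.18612128^(1/3) − 1 = 5.8546% → 5.85%.

5.85%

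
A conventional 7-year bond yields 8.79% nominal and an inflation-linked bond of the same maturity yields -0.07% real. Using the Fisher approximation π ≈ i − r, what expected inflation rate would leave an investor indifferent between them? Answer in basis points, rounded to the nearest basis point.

π ≈ i − r = 8.79% − (-0.07%) → 886 basis points.

886 basis points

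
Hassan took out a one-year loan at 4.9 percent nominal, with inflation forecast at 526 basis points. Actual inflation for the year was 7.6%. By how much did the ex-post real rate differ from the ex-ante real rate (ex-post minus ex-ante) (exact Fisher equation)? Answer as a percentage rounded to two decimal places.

-2.17%

Ex-ante: (1 + 0.0490)/(1 + 0.0526) − 1 = -0.3420%
Ex-post: (1 + 0.0490)/(1 + 0.0760) − 1 = -2.5093%
Difference (ex-post − ex-ante) = -2.1673% → -2.17%.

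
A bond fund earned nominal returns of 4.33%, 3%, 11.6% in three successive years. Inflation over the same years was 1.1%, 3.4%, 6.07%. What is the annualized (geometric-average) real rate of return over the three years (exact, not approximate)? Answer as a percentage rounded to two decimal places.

2.65%

Nominal growth factor = 1.0433 × 1.0300 × 1.1160 = 1.19925248
Price-level growth factor = 1.0110 × 1.0340 × 1.0607 = 1.10882820
Real growth factor = 1.19925248 / 1.10882820 = 1.08154941
Annualized real rate = 1.08154941^(1/3) − 1 = 2.6476% → 2.65%.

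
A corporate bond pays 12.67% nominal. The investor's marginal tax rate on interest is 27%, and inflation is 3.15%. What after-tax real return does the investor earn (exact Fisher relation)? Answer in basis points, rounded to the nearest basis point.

After-tax nominal return = 12.67% × (1 − 0.27) = 9.2491%.
1 + r = 1.092491 / 1.03150 = 1.059128
After-tax real rate = 1.059128 − 1 → 591 basis points.

591 basis points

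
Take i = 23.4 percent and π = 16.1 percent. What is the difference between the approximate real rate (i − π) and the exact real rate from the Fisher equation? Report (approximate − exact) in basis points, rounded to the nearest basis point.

Approximate: r ≈ 23.400% − 16.100% = 7.3000%
Exact: (1 + 0.2340)/(1 + 0.1610) − 1 = 6.2877%
Error = 7.3000% − 6.2877% = 1.0123% → 101 basis points.

101 basis points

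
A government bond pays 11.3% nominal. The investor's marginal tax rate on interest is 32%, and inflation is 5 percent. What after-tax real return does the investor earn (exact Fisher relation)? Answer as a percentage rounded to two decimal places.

After-tax nominal return = 11.3% × (1 − 0.32) = 7.6840%.
1 + r = 1.07684 / 1.05000 = 1.025562
After-tax real rate = 1.025562 − 1 → 2.56%.

2.56%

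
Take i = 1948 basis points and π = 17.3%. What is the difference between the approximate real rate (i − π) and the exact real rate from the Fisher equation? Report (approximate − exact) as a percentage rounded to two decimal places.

Approximate: r ≈ 19.480% − 17.300% = 2.1800%
Exact: (1 + 0.1948)/(1 + 0.1730) − 1 = 1.8585%
Error = 2.1800% − 1.8585% = 0.3215% → 0.32%.

0.32%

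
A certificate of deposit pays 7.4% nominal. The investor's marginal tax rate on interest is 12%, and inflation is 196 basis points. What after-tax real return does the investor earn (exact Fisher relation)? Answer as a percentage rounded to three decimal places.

After-tax nominal return = 7.4% × (1 − 0.12) = 6.5120%.
1 + r = 1.06512 / 1.01960 = 1.04464496
After-tax real rate = 1.04464496 − 1 → 4.464%.

4.464%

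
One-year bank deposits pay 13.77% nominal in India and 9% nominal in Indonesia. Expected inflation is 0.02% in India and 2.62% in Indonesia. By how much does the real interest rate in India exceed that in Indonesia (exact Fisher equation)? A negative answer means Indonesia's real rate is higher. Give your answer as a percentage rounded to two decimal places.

India: (1 + 0.1377)/(1 + 0.0002) − 1 = 13.7473%
Indonesia: (1 + 0.0900)/(1 + 0.0262) − 1 = 6.2171%
Differential = 13.7473% − 6.2171% = 7.5301% → 7.53%.

7.53%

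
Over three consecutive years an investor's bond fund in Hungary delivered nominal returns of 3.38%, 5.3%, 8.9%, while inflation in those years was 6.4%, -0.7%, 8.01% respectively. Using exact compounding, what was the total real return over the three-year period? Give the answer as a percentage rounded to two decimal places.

Nominal growth factor = 1.0338 × 1.0530 × 1.0890 = 1.185476
Price-level growth factor = 1.0640 × 0.9930 × 1.0801 = 1.141182
Real growth factor = 1.185476 / 1.141182 = 1.038814
Total real return = 1.038814 − 1 → 3.88%.

3.88%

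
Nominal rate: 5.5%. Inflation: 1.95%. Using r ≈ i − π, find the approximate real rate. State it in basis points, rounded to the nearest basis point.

r ≈ i − π = 5.5% − 1.95% = 355 basis points.

355 basis points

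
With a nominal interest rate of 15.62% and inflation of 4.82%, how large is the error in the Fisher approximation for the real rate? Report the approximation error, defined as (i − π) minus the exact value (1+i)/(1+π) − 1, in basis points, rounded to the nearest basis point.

50 basis points

Approximate: r ≈ 15.620% − 4.820% = 10.8000%
Exact: (1 + 0.1562)/(1 + 0.0482) − 1 = 10.3034%
Error = 10.8000% − 10.3034% = 0.4966% → 50 basis points.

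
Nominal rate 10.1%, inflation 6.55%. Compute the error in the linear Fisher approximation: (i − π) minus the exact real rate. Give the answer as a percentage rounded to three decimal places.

0.218%

Approximate: r ≈ 10.100% − 6.550% = 3.5500%
Exact: (1 + 0.1010)/(1 + 0.0655) − 1 = 3.3318%
Error = 3.5500% − 3.3318% = 0.2182% → 0.218%.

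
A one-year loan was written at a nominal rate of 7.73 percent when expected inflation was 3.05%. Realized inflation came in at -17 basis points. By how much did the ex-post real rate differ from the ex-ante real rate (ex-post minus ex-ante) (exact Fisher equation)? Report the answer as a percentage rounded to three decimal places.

Ex-ante: (1 + 0.0773)/(1 + 0.0305) − 1 = 4.5415%
Ex-post: (1 + 0.0773)/(1 − 0.0017) − 1 = 7.9135%
Difference (ex-post − ex-ante) = 3.3720% → 3.372%.

3.372%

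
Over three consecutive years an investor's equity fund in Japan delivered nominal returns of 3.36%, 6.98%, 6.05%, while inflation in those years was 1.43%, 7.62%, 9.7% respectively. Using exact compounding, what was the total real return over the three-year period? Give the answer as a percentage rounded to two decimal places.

Compound the nominal returns: 1.0336 × 1.0698 × 1.0605 = 1.172643.
Compound inflation: 1.0143 × 1.0762 × 1.0970 = 1.197474.
Deflate: 1.172643 / 1.197474 = 0.979264.
Total real return = 0.979264 − 1 → -2.07%.

-2.07%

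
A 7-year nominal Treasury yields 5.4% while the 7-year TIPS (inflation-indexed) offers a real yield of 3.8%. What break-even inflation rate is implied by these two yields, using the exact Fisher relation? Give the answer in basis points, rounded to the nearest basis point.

154 basis points

(1 + π) = (1 + i)/(1 + r) = 1.05400 / 1.03800 = 1.015414
Break-even inflation = 1.015414 − 1 → 154 basis points.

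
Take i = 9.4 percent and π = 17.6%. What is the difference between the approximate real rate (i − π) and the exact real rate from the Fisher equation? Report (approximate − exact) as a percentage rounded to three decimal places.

Approximate: r ≈ 9.400% − 17.600% = -8.2000%
Exact: (1 + 0.0940)/(1 + 0.1760) − 1 = -6.9728%
Error = -8.2000% − (-6.9728%) = -1.2272% → -1.227%.

-1.227%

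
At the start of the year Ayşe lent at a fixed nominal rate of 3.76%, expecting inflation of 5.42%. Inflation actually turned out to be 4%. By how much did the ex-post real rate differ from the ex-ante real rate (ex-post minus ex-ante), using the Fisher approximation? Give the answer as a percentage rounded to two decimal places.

1.42%

Ex-ante: 3.76% − 5.42% = -1.660%
Ex-post: 3.76% − 4% = -0.240%
Difference (ex-post − ex-ante) = 1.4200% → 1.42%.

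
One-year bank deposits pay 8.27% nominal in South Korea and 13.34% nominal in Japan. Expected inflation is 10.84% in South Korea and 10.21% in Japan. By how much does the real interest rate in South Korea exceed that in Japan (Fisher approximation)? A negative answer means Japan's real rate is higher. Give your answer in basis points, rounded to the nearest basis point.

-570 basis points

South Korea: 8.27% − 10.84% = -2.570%
Japan: 13.34% − 10.21% = 3.130%
Differential = -5.700% → -570 basis points.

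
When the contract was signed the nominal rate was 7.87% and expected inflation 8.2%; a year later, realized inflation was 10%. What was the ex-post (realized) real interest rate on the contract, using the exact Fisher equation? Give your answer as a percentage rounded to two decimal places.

Ex-post: (1 + 0.0787)/(1 + 0.1000) − 1 = -1.9364%
So the realized real rate is -1.94%.

-1.94%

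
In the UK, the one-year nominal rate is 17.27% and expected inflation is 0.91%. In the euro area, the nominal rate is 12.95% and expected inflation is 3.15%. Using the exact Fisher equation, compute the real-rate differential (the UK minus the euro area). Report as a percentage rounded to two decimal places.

6.71%

The UK: (1 + 0.1727)/(1 + 0.0091) − 1 = 16.2125%
The euro area: (1 + 0.1295)/(1 + 0.0315) − 1 = 9.5007%
Differential = 16.2125% − 9.5007% = 6.7117% → 6.71%.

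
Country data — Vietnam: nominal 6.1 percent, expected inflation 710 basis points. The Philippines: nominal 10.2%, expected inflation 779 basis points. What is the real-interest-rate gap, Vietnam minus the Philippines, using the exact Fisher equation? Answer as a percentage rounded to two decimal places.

Vietnam: (1 + 0.0610)/(1 + 0.0710) − 1 = -0.9337%
The Philippines: (1 + 0.1020)/(1 + 0.0779) − 1 = 2.2358%
Differential = -0.9337% − 2.2358% = -3.1695% → -3.17%.

-3.17%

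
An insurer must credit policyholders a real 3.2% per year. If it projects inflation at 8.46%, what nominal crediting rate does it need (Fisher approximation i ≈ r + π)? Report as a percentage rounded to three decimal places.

11.660%

i ≈ r + π = 3.2% + 8.46% = 11.660%.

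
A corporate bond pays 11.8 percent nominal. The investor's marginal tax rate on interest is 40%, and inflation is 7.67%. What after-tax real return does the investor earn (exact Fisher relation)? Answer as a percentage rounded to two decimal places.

After-tax nominal return = 11.8% × (1 − 0.4) = 7.0800%.
1 + r = 1.07080 / 1.07670 = 0.994520
After-tax real rate = 0.994520 − 1 → -0.55%.

-0.55%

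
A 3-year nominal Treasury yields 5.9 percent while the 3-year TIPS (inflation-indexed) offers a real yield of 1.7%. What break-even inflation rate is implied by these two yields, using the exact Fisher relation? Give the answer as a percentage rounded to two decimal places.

4.13%

(1 + π) = (1 + i)/(1 + r) = 1.05900 / 1.01700 = 1.041298
Break-even inflation = 1.041298 − 1 → 4.13%.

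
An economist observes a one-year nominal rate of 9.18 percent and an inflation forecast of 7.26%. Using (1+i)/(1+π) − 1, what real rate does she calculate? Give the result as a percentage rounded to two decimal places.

1.79%

By the Fisher identity, 1 + r = (1 + i)/(1 + π).
1 + r = 1.09180 / 1.07260 = 1.017900
r = 1.017900 − 1 = 1.7900%, i.e. 1.79%.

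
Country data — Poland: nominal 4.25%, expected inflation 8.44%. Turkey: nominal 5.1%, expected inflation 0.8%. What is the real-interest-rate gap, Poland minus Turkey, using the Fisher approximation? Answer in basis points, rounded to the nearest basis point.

-849 basis points

Poland: 4.25% − 8.44% = -4.190%
Turkey: 5.1% − 0.8% = 4.300%
Differential = -8.490% → -849 basis points.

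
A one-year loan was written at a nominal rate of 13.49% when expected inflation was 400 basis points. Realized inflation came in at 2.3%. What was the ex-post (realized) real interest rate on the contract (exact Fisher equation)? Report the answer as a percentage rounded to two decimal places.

Ex-post: (1 + 0.1349)/(1 + 0.0230) − 1 = 10.9384%
So the realized real rate is 10.94%.

10.94%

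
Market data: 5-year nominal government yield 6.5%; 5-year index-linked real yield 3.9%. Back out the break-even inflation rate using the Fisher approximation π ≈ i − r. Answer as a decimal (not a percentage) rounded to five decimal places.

0.02600

π ≈ i − r = 6.5% − 3.9% → 0.02600.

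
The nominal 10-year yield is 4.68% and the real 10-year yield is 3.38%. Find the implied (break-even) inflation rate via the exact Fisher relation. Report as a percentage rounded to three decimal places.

(1 + π) = (1 + i)/(1 + r) = 1.04680 / 1.03380 = 1.01257497
Break-even inflation = 1.01257497 − 1 → 1.257%.

1.257%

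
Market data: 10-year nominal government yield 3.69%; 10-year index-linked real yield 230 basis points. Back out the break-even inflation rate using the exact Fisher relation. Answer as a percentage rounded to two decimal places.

(1 + π) = (1 + i)/(1 + r) = 1.03690 / 1.02300 = 1.013587
Break-even inflation = 1.013587 − 1 → 1.36%.

1.36%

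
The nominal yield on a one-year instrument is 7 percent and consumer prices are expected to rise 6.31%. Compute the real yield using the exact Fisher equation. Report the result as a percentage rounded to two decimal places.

By the Fisher relation, 1 + r = (1 + i)/(1 + π).
1 + r = 1.07000 / 1.06310 = 1.006490
r = 1.006490 − 1 = 0.6490%, i.e. 0.65%.

0.65%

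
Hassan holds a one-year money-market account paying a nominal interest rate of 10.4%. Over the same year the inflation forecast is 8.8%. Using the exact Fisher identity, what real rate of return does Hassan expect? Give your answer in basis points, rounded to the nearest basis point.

1 + r = 1.10400 / 1.08800 = 1.014706
r = 1.014706 − 1 = 1.4706%, i.e. 147 basis points.

147 basis points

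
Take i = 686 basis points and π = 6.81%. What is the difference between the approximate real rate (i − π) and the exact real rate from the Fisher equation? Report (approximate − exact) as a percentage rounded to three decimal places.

0.003%

Approximate: r ≈ 6.860% − 6.810% = 0.0500%
Exact: (1 + 0.0686)/(1 + 0.0681) − 1 = 0.0468%
Error = 0.0500% − 0.0468% = 0.0032% → 0.003%.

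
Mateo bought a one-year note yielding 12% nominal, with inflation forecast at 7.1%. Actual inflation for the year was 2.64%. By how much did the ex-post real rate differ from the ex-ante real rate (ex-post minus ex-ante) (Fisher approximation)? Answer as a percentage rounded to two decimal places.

4.46%

Ex-ante: 12% − 7.1% = 4.900%
Ex-post: 12% − 2.64% = 9.360%
Difference (ex-post − ex-ante) = 4.4600% → 4.46%.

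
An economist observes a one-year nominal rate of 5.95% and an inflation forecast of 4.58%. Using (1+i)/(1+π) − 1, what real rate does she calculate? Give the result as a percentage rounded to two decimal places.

1 + r = 1.05950 / 1.04580 = 1.013100
r = 1.013100 − 1 = 1.3100%, i.e. 1.31%.

1.31%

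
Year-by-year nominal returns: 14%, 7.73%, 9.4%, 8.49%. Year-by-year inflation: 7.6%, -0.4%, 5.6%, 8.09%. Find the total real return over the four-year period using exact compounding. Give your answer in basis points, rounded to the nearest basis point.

Nominal growth factor = 1.1400 × 1.0773 × 1.0940 × 1.0849 = 1.457634
Price-level growth factor = 1.0760 × 0.9960 × 1.0560 × 1.0809 = 1.223266
Real growth factor = 1.457634 / 1.223266 = 1.191592
Total real return = 1.191592 − 1 → 1916 basis points.

1916 basis points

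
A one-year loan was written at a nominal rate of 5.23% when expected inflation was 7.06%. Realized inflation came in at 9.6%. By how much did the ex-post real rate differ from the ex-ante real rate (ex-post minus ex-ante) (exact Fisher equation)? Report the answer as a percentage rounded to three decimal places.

Ex-ante: (1 + 0.0523)/(1 + 0.0706) − 1 = -1.7093%
Ex-post: (1 + 0.0523)/(1 + 0.0960) − 1 = -3.9872%
Difference (ex-post − ex-ante) = -2.2779% → -2.278%.

-2.278%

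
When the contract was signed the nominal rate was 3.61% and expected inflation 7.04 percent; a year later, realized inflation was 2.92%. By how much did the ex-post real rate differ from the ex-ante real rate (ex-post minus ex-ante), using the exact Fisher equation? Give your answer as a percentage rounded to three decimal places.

Ex-ante: (1 + 0.0361)/(1 + 0.0704) − 1 = -3.2044%
Ex-post: (1 + 0.0361)/(1 + 0.0292) − 1 = 0.6704%
Difference (ex-post − ex-ante) = 3.8748% → 3.875%.

3.875%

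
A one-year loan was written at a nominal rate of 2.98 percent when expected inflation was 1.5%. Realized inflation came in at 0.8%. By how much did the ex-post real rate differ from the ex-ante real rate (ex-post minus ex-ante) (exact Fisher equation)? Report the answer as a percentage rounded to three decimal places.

Ex-ante: (1 + 0.0298)/(1 + 0.0150) − 1 = 1.4581%
Ex-post: (1 + 0.0298)/(1 + 0.0080) − 1 = 2.1627%
Difference (ex-post − ex-ante) = 0.7046% → 0.705%.

0.705%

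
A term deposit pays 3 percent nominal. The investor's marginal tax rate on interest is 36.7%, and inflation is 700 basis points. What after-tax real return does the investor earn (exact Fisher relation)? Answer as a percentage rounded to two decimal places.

-4.77%

After-tax nominal return = 3% × (1 − 0.367) = 1.8990%.
1 + r = 1.01899 / 1.07000 = 0.952327
After-tax real rate = 0.952327 − 1 → -4.77%.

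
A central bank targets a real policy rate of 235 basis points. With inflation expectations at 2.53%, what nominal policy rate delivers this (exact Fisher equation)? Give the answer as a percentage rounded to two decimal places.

4.94%

(1 + i) = (1 + r)(1 + π) = 1.02350 × 1.02530 = 1.04939455
i = 1.04939455 − 1, so the required nominal rate is 4.94%.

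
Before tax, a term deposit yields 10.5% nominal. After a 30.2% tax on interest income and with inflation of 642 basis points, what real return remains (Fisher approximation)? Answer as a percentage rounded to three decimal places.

0.909%

After-tax nominal return = 10.5% × (1 − 0.302) = 7.3290%.
r ≈ 7.3290% − 6.42% → 0.909%.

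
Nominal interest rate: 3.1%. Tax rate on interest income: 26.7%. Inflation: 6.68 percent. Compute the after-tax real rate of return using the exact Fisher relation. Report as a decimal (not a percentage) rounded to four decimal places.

-0.0413

After-tax nominal return = 3.1% × (1 − 0.267) = 2.2723%.
1 + r = 1.022723 / 1.06680 = 0.958683
After-tax real rate = 0.958683 − 1 → -0.0413.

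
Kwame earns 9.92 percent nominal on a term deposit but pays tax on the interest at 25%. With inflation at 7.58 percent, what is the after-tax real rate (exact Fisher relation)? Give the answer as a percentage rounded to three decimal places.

-0.130%

After-tax nominal return = 9.92% × (1 − 0.25) = 7.4400%.
1 + r = 1.07440 / 1.07580 = 0.998699
After-tax real rate = 0.998699 − 1 → -0.130%.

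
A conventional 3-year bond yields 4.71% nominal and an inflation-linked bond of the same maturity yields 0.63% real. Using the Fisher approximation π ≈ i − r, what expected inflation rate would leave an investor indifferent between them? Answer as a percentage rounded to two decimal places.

π ≈ i − r = 4.71% − 0.63% → 4.08%.

4.08%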